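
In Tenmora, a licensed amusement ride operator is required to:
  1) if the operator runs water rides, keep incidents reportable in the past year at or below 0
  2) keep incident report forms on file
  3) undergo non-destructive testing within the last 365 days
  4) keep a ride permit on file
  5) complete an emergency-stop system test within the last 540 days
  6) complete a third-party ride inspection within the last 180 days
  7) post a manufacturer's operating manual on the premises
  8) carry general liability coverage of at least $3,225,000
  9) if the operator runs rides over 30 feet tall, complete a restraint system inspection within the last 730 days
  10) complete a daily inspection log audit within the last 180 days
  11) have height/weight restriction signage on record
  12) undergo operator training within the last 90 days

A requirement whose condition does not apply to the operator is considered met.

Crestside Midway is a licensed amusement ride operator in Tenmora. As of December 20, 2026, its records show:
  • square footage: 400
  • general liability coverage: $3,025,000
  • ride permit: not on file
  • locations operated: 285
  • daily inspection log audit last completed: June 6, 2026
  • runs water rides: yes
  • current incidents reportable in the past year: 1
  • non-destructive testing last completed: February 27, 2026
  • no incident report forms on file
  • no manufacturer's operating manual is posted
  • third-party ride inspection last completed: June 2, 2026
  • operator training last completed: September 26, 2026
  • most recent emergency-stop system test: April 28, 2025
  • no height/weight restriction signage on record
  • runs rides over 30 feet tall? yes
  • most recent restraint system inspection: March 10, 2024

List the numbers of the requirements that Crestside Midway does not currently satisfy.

1, 2, 4, 5, 6, 7, 8, 9, 10, 11

1. condition 'runs water rides' holds; incidents reportable in the past year 1 > 0 → not met
2. incident report forms absent → not met
3. non-destructive testing 296 days ago vs limit 365 → met
4. ride permit absent → not met
5. emergency-stop system test 601 days ago vs limit 540 → not met
6. third-party ride inspection 201 days ago vs limit 180 → not met
7. manufacturer's operating manual absent → not met
8. general liability coverage $3,025,000 < $3,225,000 → not met
9. condition 'runs rides over 30 feet tall' holds; restraint system inspection 1015 days ago vs limit 730 → not met
10. daily inspection log audit 197 days ago vs limit 180 → not met
11. height/weight restriction signage absent → not met
12. operator training 85 days ago vs limit 90 → met
Not met: 1, 2, 4, 5, 6, 7, 8, 9, 10, 11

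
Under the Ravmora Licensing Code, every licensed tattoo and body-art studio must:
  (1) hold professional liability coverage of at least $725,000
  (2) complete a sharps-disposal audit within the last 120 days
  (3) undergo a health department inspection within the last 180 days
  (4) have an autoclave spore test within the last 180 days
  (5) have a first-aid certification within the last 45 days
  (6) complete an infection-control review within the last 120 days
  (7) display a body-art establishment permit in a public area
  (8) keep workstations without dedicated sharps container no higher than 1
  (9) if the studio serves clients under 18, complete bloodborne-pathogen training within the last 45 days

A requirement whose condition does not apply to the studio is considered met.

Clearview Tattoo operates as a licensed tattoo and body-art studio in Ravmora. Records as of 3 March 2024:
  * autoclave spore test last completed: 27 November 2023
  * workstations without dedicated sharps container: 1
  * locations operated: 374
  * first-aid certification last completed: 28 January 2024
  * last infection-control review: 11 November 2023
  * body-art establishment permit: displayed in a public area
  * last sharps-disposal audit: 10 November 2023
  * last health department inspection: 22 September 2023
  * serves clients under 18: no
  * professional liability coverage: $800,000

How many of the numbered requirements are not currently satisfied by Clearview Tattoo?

0

1. professional liability coverage $800,000 ≥ $725,000 → met
2. sharps-disposal audit 114 days ago vs limit 120 → met
3. health department inspection 163 days ago vs limit 180 → met
4. autoclave spore test 97 days ago vs limit 180 → met
5. first-aid certification 35 days ago vs limit 45 → met
6. infection-control review 113 days ago vs limit 120 → met
7. body-art establishment permit present → met
8. workstations without dedicated sharps container 1 ≤ 1 → met
9. condition 'serves clients under 18' does not hold → requirement n/a → met
Not met: 0 of 9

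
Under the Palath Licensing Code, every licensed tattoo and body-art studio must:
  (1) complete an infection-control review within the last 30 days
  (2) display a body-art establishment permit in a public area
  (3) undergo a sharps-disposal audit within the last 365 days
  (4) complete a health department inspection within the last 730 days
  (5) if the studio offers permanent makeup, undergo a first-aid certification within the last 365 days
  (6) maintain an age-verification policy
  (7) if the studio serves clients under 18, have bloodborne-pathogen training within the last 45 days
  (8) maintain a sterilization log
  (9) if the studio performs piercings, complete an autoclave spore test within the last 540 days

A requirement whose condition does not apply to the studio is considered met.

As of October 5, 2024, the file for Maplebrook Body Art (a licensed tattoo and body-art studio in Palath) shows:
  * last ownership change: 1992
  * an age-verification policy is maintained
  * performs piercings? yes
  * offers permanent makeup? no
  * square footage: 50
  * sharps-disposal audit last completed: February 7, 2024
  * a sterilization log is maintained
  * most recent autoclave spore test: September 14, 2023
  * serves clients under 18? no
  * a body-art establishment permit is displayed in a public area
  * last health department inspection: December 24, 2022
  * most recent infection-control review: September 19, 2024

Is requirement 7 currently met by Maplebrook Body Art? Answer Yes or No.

7. condition 'serves clients under 18' does not hold → requirement n/a → met

Yes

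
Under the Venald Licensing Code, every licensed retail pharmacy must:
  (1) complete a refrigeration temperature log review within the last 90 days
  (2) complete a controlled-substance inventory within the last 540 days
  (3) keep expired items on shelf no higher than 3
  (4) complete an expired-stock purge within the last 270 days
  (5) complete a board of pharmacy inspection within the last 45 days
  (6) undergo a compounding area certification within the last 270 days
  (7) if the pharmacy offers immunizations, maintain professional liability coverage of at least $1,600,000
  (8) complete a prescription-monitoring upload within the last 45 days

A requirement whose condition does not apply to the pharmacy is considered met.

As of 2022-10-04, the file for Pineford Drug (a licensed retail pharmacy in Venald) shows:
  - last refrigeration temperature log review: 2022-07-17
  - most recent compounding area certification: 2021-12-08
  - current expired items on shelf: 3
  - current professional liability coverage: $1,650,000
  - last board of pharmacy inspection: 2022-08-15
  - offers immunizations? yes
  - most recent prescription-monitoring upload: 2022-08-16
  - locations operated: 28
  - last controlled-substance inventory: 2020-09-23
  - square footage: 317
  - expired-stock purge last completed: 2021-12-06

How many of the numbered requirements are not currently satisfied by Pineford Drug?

5

1. refrigeration temperature log review 79 days ago vs limit 90 → met
2. controlled-substance inventory 741 days ago vs limit 540 → not met
3. expired items on shelf 3 ≤ 3 → met
4. expired-stock purge 302 days ago vs limit 270 → not met
5. board of pharmacy inspection 50 days ago vs limit 45 → not met
6. compounding area certification 300 days ago vs limit 270 → not met
7. condition 'offers immunizations' holds; professional liability coverage $1,650,000 ≥ $1,600,000 → met
8. prescription-monitoring upload 49 days ago vs limit 45 → not met
Not met: 5 of 8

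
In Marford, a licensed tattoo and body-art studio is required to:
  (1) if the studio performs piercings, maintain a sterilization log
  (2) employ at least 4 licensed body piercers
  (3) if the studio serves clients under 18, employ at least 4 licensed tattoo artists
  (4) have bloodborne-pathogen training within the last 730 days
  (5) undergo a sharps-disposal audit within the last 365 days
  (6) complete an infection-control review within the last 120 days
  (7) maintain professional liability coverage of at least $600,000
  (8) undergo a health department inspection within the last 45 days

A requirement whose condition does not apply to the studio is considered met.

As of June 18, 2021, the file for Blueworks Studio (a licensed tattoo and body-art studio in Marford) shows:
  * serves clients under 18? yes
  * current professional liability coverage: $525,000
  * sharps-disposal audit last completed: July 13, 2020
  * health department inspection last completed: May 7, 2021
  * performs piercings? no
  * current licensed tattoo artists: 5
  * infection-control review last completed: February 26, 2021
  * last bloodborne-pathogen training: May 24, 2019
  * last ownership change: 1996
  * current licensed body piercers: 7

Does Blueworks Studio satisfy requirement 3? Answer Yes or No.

Yes

3. condition 'serves clients under 18' holds; licensed tattoo artists 5 ≥ 4 → met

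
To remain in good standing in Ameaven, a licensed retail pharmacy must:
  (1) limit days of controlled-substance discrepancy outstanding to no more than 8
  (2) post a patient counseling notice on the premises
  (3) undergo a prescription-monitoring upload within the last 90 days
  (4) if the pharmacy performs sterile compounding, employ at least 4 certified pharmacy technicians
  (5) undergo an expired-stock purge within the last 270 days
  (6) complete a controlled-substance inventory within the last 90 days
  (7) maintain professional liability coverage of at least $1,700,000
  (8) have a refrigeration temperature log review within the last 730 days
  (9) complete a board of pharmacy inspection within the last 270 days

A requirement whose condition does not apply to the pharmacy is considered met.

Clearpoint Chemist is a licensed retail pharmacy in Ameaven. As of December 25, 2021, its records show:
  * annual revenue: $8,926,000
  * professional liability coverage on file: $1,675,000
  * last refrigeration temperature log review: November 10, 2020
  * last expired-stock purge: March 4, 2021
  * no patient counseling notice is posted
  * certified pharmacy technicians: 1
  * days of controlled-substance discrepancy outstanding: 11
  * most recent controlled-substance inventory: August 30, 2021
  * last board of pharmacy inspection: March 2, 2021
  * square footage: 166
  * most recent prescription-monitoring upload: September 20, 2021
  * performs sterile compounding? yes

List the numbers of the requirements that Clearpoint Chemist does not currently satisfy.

1, 2, 3, 4, 5, 6, 7, 9

1. days of controlled-substance discrepancy outstanding 11 > 8 → not met
2. patient counseling notice absent → not met
3. prescription-monitoring upload 96 days ago vs limit 90 → not met
4. condition 'performs sterile compounding' holds; certified pharmacy technicians 1 < 4 → not met
5. expired-stock purge 296 days ago vs limit 270 → not met
6. controlled-substance inventory 117 days ago vs limit 90 → not met
7. professional liability coverage $1,675,000 < $1,700,000 → not met
8. refrigeration temperature log review 410 days ago vs limit 730 → met
9. board of pharmacy inspection 298 days ago vs limit 270 → not met
Not met: 1, 2, 3, 4, 5, 6, 7, 9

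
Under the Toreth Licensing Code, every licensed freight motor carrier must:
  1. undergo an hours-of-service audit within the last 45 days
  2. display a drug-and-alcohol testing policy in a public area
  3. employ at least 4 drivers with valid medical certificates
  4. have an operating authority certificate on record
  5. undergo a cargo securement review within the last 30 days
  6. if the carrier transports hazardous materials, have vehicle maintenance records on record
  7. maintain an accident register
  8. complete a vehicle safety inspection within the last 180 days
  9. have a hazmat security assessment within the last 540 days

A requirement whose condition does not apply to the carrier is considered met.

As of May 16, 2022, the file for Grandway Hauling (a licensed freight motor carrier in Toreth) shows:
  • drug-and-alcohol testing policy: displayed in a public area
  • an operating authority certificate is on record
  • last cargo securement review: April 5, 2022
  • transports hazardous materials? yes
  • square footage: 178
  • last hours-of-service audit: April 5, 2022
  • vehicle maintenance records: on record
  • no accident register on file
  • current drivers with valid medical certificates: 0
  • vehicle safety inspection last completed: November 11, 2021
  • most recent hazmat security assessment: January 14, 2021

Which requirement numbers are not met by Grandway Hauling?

1. hours-of-service audit 41 days ago vs limit 45 → met
2. drug-and-alcohol testing policy present → met
3. drivers with valid medical certificates 0 < 4 → not met
4. operating authority certificate present → met
5. cargo securement review 41 days ago vs limit 30 → not met
6. condition 'transports hazardous materials' holds; vehicle maintenance records present → met
7. accident register absent → not met
8. vehicle safety inspection 186 days ago vs limit 180 → not met
9. hazmat security assessment 487 days ago vs limit 540 → met
Not met: 3, 5, 7, 8

3, 5, 7, 8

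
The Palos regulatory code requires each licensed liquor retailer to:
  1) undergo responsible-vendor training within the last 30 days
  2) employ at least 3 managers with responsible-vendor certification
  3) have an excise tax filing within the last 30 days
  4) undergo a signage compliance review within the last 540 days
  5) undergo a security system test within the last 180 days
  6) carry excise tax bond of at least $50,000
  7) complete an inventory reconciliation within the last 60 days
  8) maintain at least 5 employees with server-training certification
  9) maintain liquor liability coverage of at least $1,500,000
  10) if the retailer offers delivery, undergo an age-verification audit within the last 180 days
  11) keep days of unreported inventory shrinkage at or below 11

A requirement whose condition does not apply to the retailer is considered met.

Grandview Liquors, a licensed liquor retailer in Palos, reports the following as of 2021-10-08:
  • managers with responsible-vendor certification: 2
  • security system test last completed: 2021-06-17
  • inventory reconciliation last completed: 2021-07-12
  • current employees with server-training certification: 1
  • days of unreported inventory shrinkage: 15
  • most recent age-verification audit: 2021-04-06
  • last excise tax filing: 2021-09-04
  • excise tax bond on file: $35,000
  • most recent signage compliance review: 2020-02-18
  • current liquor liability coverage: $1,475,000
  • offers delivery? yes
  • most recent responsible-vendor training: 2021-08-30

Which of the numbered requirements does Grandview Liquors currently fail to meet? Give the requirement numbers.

1. responsible-vendor training 39 days ago vs limit 30 → not met
2. managers with responsible-vendor certification 2 < 3 → not met
3. excise tax filing 34 days ago vs limit 30 → not met
4. signage compliance review 598 days ago vs limit 540 → not met
5. security system test 113 days ago vs limit 180 → met
6. excise tax bond $35,000 < $50,000 → not met
7. inventory reconciliation 88 days ago vs limit 60 → not met
8. employees with server-training certification 1 < 5 → not met
9. liquor liability coverage $1,475,000 < $1,500,000 → not met
10. condition 'offers delivery' holds; age-verification audit 185 days ago vs limit 180 → not met
11. days of unreported inventory shrinkage 15 > 11 → not met
Not met: 1, 2, 3, 4, 6, 7, 8, 9, 10, 11

1, 2, 3, 4, 6, 7, 8, 9, 10, 11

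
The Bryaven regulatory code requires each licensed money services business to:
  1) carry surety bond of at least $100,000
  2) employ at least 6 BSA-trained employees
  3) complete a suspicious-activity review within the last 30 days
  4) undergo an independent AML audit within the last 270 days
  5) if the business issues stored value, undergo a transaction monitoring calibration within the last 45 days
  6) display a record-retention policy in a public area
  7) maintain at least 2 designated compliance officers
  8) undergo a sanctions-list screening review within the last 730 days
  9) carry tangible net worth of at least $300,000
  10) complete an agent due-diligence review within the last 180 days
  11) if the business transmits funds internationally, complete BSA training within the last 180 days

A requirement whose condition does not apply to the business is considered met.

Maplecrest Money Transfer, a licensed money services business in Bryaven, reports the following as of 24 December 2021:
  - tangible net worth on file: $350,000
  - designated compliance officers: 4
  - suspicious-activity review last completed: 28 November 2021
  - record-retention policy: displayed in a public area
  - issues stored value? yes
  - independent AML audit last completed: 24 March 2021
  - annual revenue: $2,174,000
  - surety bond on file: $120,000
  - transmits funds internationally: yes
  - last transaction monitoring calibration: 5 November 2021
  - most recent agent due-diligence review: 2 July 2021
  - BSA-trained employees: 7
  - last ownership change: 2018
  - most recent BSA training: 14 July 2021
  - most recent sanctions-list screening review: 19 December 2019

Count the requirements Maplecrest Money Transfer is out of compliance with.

3

1. surety bond $120,000 ≥ $100,000 → met
2. BSA-trained employees 7 ≥ 6 → met
3. suspicious-activity review 26 days ago vs limit 30 → met
4. independent AML audit 275 days ago vs limit 270 → not met
5. condition 'issues stored value' holds; transaction monitoring calibration 49 days ago vs limit 45 → not met
6. record-retention policy present → met
7. designated compliance officers 4 ≥ 2 → met
8. sanctions-list screening review 736 days ago vs limit 730 → not met
9. tangible net worth $350,000 ≥ $300,000 → met
10. agent due-diligence review 175 days ago vs limit 180 → met
11. condition 'transmits funds internationally' holds; BSA training 163 days ago vs limit 180 → met
Not met: 3 of 11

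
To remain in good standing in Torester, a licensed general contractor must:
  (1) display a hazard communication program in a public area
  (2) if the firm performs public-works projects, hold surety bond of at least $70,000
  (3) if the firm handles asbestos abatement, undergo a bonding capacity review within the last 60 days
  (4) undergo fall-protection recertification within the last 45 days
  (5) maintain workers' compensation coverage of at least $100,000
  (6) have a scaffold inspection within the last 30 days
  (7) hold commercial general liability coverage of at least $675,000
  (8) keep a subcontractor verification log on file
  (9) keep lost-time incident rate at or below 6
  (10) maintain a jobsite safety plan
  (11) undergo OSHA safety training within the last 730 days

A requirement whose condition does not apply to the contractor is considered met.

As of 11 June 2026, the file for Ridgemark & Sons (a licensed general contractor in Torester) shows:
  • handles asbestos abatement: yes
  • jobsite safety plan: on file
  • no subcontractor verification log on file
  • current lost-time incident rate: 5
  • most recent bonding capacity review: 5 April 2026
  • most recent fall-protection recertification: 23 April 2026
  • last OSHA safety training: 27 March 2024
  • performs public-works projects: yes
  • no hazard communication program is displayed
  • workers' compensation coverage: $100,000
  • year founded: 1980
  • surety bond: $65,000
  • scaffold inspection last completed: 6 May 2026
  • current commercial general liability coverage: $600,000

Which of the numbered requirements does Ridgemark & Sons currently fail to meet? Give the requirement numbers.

1. hazard communication program absent → not met
2. condition 'performs public-works projects' holds; surety bond $65,000 < $70,000 → not met
3. condition 'handles asbestos abatement' holds; bonding capacity review 67 days ago vs limit 60 → not met
4. fall-protection recertification 49 days ago vs limit 45 → not met
5. workers' compensation coverage $100,000 ≥ $100,000 → met
6. scaffold inspection 36 days ago vs limit 30 → not met
7. commercial general liability coverage $600,000 < $675,000 → not met
8. subcontractor verification log absent → not met
9. lost-time incident rate 5 ≤ 6 → met
10. jobsite safety plan present → met
11. OSHA safety training 806 days ago vs limit 730 → not met
Not met: 1, 2, 3, 4, 6, 7, 8, 11

1, 2, 3, 4, 6, 7, 8, 11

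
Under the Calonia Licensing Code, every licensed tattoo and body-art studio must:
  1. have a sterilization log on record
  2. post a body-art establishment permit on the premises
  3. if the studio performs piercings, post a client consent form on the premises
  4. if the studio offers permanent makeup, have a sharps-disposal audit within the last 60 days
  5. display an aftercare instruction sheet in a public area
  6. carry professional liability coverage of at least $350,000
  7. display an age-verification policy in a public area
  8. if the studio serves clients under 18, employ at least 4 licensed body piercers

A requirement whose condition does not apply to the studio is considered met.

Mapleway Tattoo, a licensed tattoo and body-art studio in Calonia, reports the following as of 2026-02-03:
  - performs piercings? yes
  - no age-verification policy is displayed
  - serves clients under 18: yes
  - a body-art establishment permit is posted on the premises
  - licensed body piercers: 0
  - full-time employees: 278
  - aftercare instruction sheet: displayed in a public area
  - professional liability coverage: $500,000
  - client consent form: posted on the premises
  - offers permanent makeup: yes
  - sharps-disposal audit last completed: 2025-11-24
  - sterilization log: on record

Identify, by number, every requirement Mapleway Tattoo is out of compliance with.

4, 7, 8

1. sterilization log present → met
2. body-art establishment permit present → met
3. condition 'performs piercings' holds; client consent form present → met
4. condition 'offers permanent makeup' holds; sharps-disposal audit 71 days ago vs limit 60 → not met
5. aftercare instruction sheet present → met
6. professional liability coverage $500,000 ≥ $350,000 → met
7. age-verification policy absent → not met
8. condition 'serves clients under 18' holds; licensed body piercers 0 < 4 → not met
Not met: 4, 7, 8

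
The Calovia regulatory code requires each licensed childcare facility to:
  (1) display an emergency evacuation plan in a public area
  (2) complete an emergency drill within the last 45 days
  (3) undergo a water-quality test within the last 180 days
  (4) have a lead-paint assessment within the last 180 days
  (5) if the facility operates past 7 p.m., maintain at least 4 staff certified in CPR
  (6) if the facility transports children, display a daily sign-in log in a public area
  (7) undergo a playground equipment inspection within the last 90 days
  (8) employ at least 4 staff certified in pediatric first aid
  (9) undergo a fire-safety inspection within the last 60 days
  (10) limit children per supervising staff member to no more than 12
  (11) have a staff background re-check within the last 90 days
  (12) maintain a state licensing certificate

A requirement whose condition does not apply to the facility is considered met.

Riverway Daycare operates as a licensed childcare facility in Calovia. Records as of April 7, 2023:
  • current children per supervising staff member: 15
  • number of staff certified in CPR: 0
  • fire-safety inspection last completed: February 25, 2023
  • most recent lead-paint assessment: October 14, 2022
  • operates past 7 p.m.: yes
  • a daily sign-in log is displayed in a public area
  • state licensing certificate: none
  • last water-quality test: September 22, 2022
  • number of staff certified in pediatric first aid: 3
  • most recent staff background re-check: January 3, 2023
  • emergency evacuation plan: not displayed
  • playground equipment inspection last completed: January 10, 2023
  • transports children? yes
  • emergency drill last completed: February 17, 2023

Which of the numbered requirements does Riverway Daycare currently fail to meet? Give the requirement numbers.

1. emergency evacuation plan absent → not met
2. emergency drill 49 days ago vs limit 45 → not met
3. water-quality test 197 days ago vs limit 180 → not met
4. lead-paint assessment 175 days ago vs limit 180 → met
5. condition 'operates past 7 p.m.' holds; staff certified in CPR 0 < 4 → not met
6. condition 'transports children' holds; daily sign-in log present → met
7. playground equipment inspection 87 days ago vs limit 90 → met
8. staff certified in pediatric first aid 3 < 4 → not met
9. fire-safety inspection 41 days ago vs limit 60 → met
10. children per supervising staff member 15 > 12 → not met
11. staff background re-check 94 days ago vs limit 90 → not met
12. state licensing certificate absent → not met
Not met: 1, 2, 3, 5, 8, 10, 11, 12

1, 2, 3, 5, 8, 10, 11, 12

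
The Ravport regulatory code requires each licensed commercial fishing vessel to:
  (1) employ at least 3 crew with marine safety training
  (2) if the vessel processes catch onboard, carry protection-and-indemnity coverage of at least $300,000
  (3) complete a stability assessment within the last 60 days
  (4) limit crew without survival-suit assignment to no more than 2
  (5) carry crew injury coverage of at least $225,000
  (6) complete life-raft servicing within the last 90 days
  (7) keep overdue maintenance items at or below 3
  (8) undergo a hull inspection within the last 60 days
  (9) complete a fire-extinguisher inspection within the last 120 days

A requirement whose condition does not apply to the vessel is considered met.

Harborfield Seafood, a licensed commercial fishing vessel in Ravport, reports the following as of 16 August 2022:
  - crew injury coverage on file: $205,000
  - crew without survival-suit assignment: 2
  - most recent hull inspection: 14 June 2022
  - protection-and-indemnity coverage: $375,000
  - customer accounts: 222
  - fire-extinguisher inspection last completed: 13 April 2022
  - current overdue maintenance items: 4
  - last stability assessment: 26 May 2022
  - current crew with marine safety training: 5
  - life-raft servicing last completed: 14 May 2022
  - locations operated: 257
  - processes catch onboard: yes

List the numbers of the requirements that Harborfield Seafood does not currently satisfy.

3, 5, 6, 7, 8, 9

1. crew with marine safety training 5 ≥ 3 → met
2. condition 'processes catch onboard' holds; protection-and-indemnity coverage $375,000 ≥ $300,000 → met
3. stability assessment 82 days ago vs limit 60 → not met
4. crew without survival-suit assignment 2 ≤ 2 → met
5. crew injury coverage $205,000 < $225,000 → not met
6. life-raft servicing 94 days ago vs limit 90 → not met
7. overdue maintenance items 4 > 3 → not met
8. hull inspection 63 days ago vs limit 60 → not met
9. fire-extinguisher inspection 125 days ago vs limit 120 → not met
Not met: 3, 5, 6, 7, 8, 9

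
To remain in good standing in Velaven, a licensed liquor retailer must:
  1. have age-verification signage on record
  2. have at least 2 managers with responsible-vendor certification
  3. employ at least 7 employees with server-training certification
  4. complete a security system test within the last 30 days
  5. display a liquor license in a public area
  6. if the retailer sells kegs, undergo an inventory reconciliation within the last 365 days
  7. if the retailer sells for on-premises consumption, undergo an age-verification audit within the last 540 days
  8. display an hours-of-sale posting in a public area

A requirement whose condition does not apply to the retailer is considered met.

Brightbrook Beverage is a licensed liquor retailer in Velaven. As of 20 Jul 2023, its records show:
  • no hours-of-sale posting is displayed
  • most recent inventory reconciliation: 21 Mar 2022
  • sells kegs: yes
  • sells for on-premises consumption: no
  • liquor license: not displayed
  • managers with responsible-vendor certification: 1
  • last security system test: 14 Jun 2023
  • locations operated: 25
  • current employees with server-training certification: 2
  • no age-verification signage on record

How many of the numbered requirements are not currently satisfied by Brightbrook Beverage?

1. age-verification signage absent → not met
2. managers with responsible-vendor certification 1 < 2 → not met
3. employees with server-training certification 2 < 7 → not met
4. security system test 36 days ago vs limit 30 → not met
5. liquor license absent → not met
6. condition 'sells kegs' holds; inventory reconciliation 486 days ago vs limit 365 → not met
7. condition 'sells for on-premises consumption' does not hold → requirement n/a → met
8. hours-of-sale posting absent → not met
Not met: 7 of 8

7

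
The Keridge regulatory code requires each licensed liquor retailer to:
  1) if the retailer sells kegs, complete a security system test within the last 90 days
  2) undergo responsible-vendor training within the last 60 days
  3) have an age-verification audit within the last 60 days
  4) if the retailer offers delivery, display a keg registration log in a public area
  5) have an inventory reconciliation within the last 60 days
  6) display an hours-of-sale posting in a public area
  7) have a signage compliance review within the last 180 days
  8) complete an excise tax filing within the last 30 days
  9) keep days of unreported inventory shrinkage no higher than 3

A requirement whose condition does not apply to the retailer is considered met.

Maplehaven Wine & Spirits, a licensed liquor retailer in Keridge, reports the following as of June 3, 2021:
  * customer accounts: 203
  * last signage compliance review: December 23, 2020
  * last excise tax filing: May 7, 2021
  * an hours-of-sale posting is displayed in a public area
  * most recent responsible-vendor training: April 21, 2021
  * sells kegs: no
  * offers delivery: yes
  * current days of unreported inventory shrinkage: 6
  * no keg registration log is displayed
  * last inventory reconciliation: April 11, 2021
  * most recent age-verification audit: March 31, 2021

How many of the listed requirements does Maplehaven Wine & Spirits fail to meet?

1. condition 'sells kegs' does not hold → requirement n/a → met
2. responsible-vendor training 43 days ago vs limit 60 → met
3. age-verification audit 64 days ago vs limit 60 → not met
4. condition 'offers delivery' holds; keg registration log absent → not met
5. inventory reconciliation 53 days ago vs limit 60 → met
6. hours-of-sale posting present → met
7. signage compliance review 162 days ago vs limit 180 → met
8. excise tax filing 27 days ago vs limit 30 → met
9. days of unreported inventory shrinkage 6 > 3 → not met
Not met: 3 of 9

3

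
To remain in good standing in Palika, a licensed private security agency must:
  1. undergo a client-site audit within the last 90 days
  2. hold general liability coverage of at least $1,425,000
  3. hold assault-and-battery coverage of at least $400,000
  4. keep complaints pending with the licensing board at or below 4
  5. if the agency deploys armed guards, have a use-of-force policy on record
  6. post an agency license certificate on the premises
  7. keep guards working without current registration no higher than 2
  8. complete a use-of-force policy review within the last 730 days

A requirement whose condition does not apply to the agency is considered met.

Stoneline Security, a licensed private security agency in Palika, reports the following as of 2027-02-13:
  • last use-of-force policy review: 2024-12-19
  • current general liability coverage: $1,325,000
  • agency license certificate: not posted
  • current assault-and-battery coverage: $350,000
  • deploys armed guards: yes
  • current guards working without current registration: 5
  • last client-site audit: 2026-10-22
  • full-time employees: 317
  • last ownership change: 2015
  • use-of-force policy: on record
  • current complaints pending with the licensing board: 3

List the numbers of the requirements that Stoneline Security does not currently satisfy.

1. client-site audit 114 days ago vs limit 90 → not met
2. general liability coverage $1,325,000 < $1,425,000 → not met
3. assault-and-battery coverage $350,000 < $400,000 → not met
4. complaints pending with the licensing board 3 ≤ 4 → met
5. condition 'deploys armed guards' holds; use-of-force policy present → met
6. agency license certificate absent → not met
7. guards working without current registration 5 > 2 → not met
8. use-of-force policy review 786 days ago vs limit 730 → not met
Not met: 1, 2, 3, 6, 7, 8

1, 2, 3, 6, 7, 8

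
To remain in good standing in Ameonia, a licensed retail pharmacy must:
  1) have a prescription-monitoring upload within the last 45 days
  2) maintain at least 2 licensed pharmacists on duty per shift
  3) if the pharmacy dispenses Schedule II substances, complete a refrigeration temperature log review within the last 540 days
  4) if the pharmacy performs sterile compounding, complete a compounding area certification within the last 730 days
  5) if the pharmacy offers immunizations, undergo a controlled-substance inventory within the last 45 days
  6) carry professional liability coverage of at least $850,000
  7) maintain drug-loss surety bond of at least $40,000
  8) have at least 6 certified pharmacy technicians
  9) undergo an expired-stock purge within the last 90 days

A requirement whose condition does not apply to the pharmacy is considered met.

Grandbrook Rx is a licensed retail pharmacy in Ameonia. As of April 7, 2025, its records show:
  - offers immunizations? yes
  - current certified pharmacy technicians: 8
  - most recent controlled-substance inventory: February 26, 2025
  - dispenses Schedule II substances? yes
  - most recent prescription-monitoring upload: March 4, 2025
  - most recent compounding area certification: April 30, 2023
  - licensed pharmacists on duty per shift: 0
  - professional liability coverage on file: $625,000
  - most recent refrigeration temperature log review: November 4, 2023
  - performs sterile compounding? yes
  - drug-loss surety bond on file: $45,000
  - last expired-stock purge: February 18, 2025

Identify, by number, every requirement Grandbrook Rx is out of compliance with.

1. prescription-monitoring upload 34 days ago vs limit 45 → met
2. licensed pharmacists on duty per shift 0 < 2 → not met
3. condition 'dispenses Schedule II substances' holds; refrigeration temperature log review 520 days ago vs limit 540 → met
4. condition 'performs sterile compounding' holds; compounding area certification 708 days ago vs limit 730 → met
5. condition 'offers immunizations' holds; controlled-substance inventory 40 days ago vs limit 45 → met
6. professional liability coverage $625,000 < $850,000 → not met
7. drug-loss surety bond $45,000 ≥ $40,000 → met
8. certified pharmacy technicians 8 ≥ 6 → met
9. expired-stock purge 48 days ago vs limit 90 → met
Not met: 2, 6

2, 6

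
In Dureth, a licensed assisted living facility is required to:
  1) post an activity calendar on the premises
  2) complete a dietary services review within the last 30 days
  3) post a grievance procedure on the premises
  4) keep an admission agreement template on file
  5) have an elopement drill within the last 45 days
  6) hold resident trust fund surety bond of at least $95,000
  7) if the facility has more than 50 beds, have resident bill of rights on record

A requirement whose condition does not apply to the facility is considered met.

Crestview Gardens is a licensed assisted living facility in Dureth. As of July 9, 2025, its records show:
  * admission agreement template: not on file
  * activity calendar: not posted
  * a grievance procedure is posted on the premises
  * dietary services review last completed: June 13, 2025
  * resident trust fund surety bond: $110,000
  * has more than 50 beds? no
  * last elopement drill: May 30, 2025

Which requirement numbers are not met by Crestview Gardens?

1. activity calendar absent → not met
2. dietary services review 26 days ago vs limit 30 → met
3. grievance procedure present → met
4. admission agreement template absent → not met
5. elopement drill 40 days ago vs limit 45 → met
6. resident trust fund surety bond $110,000 ≥ $95,000 → met
7. condition 'has more than 50 beds' does not hold → requirement n/a → met
Not met: 1, 4

1, 4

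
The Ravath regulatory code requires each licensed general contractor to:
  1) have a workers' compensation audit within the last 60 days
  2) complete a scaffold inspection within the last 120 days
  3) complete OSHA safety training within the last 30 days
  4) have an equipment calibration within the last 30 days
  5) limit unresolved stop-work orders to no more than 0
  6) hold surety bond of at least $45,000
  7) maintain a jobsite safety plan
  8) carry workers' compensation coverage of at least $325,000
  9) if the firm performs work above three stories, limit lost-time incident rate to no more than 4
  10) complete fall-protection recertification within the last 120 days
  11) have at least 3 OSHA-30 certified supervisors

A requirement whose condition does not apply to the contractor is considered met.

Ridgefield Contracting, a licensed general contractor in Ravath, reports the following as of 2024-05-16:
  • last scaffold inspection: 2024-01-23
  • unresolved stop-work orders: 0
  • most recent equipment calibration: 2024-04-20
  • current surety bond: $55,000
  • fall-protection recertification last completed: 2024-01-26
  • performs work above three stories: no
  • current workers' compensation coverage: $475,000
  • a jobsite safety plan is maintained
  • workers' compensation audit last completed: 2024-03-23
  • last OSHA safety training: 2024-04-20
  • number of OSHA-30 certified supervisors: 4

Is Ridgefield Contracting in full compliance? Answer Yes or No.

1. workers' compensation audit 54 days ago vs limit 60 → met
2. scaffold inspection 114 days ago vs limit 120 → met
3. OSHA safety training 26 days ago vs limit 30 → met
4. equipment calibration 26 days ago vs limit 30 → met
5. unresolved stop-work orders 0 ≤ 0 → met
6. surety bond $55,000 ≥ $45,000 → met
7. jobsite safety plan present → met
8. workers' compensation coverage $475,000 ≥ $325,000 → met
9. condition 'performs work above three stories' does not hold → requirement n/a → met
10. fall-protection recertification 111 days ago vs limit 120 → met
11. OSHA-30 certified supervisors 4 ≥ 3 → met
All met.

Yes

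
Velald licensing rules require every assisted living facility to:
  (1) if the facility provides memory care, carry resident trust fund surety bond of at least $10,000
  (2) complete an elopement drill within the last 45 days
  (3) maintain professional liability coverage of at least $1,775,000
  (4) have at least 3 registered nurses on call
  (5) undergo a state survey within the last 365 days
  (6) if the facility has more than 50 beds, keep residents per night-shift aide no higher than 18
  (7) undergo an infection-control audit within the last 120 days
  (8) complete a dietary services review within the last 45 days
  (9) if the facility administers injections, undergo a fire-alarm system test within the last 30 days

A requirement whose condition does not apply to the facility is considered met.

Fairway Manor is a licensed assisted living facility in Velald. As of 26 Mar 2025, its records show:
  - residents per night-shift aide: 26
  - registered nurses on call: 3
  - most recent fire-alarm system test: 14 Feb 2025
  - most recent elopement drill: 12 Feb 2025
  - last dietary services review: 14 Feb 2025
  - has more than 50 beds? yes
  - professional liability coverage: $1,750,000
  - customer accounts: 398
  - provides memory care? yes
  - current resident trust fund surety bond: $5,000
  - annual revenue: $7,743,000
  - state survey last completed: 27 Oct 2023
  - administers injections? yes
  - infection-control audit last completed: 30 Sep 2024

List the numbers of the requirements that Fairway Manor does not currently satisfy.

1. condition 'provides memory care' holds; resident trust fund surety bond $5,000 < $10,000 → not met
2. elopement drill 42 days ago vs limit 45 → met
3. professional liability coverage $1,750,000 < $1,775,000 → not met
4. registered nurses on call 3 ≥ 3 → met
5. state survey 516 days ago vs limit 365 → not met
6. condition 'has more than 50 beds' holds; residents per night-shift aide 26 > 18 → not met
7. infection-control audit 177 days ago vs limit 120 → not met
8. dietary services review 40 days ago vs limit 45 → met
9. condition 'administers injections' holds; fire-alarm system test 40 days ago vs limit 30 → not met
Not met: 1, 3, 5, 6, 7, 9

1, 3, 5, 6, 7, 9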